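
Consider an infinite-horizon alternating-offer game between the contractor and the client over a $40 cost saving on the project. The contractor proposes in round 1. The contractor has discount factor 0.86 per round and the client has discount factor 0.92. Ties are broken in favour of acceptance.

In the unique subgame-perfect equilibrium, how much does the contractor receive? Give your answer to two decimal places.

15.33

When the contractor proposes, the client accepts any offer worth at least 0.92 times what the client would get by proposing next round; and vice versa.
This gives x = 40 − 0.92y and y = 40 − 0.86x, where x and y are each side's share when it proposes.
Hence (1 − 0.92·0.86)x = 40(1 − 0.92), i.e. 0.2088·x = 3.2.
x ≈ 15.3257; the client's share is 40 − x ≈ 24.6743.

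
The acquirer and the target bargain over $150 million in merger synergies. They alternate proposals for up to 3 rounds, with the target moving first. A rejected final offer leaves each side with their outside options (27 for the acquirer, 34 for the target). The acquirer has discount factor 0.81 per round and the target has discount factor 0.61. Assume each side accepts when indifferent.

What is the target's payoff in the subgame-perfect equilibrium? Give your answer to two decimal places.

By backward induction:
Round 3 (the target proposes): the acquirer gets 27 if talks fail, so the target offers 27 and keeps 123.
Round 2 (the acquirer proposes): the target can get 123 next round, worth 0.61 × 123 = 75.03 now. The acquirer offers 75.03 and keeps 150 − 75.03 = 74.97.
Round 1 (the target proposes): the acquirer can get 74.97 next round, worth 0.81 × 74.97 = 60.7257 now; the target offers that and keeps 89.2743.

89.27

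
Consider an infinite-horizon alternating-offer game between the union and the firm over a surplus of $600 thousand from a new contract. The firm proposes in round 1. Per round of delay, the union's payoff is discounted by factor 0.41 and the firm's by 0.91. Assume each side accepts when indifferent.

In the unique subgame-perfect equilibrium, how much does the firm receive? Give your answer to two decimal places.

564.68

Let x be the firm's share when the firm proposes and y be the union's share when the union proposes.
The union accepts iff offered ≥ 0.41·y, so x = 600 − 0.41y. Symmetrically y = 600 − 0.91x.
Substituting: x = 600 − 0.41(600 − 0.91x), giving x(1 − 0.91·0.41) = 600(1 − 0.41).
So x = 600 × 0.59 / 0.6269 ≈ 564.6834, and the union receives 600 − x ≈ 35.3166.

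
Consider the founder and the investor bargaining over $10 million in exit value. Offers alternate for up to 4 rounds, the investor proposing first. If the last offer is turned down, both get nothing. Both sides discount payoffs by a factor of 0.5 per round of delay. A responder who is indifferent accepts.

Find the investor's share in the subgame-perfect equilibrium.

Work backward from the last round.
Round 4 (the founder proposes): the investor will accept anything ≥ 0, so the founder offers 0 and keeps 10.
Round 3 (the investor proposes): the founder can get 10 next round, worth 0.5 × 10 = 5 now, so the investor offers 5, keeping 5.
Round 2 (the founder proposes): the investor can get 5 next round, worth 0.5 × 5 = 2.5 now. The founder offers 2.5 and keeps 10 − 2.5 = 7.5.
Round 1 (the investor proposes): the founder can get 7.5 next round, worth 0.5 × 7.5 = 3.75 now; the investor offers that and keeps 6.25.

6.25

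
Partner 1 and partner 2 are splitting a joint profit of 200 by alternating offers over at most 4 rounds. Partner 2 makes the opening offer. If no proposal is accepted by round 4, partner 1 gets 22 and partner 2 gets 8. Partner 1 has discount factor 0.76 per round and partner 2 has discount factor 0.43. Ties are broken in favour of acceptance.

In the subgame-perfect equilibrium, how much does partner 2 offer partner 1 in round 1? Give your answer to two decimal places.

134.33

By backward induction:
Round 4 (partner 1 proposes): partner 2 gets 8 if talks fail, so partner 1 offers 8 and keeps 192.
Round 3 (partner 2 proposes): partner 1 can get 192 next round, worth 0.76 × 192 = 145.92 now, so partner 2 offers 145.92, keeping 54.08.
Round 2 (partner 1 proposes): partner 2 can get 54.08 next round, worth 0.43 × 54.08 = 23.2544 now. Partner 1 offers 23.2544 and keeps 200 − 23.2544 = 176.7456.
Round 1 (partner 2 proposes): partner 1 can get 176.7456 next round, worth 0.76 × 176.7456 = 134.326656 now. Partner 2 offers 134.326656 and keeps 200 − 134.326656 = 65.673344.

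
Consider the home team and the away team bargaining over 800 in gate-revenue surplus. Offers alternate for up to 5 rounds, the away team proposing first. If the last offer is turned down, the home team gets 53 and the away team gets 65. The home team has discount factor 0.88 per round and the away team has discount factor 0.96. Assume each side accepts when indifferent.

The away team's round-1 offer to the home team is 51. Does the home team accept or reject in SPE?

Work out the home team's continuation value if the offer is rejected.
Round 5 (the away team proposes): the home team gets 53 if talks fail, so the away team offers 53 and keeps 747.
Round 4 (the home team proposes): the away team can get 747 next round, worth 0.96 × 747 = 717.12 now. The home team offers 717.12 and keeps 800 − 717.12 = 82.88.
Round 3 (the away team proposes): the home team can get 82.88 next round, worth 0.88 × 82.88 = 72.9344 now; the away team offers that and keeps 727.0656.
Round 2 (the home team proposes): the away team can get 727.0656 next round, worth 0.96 × 727.0656 = 697.982976 now, so the home team offers 697.982976, keeping 102.017024.
So by rejecting in round 1, the home team gets 102.017024 next round, worth 0.88 × 102.017024 = 89.77498112 now.
Offer 51 < 89.77498112, so the home team rejects.

Reject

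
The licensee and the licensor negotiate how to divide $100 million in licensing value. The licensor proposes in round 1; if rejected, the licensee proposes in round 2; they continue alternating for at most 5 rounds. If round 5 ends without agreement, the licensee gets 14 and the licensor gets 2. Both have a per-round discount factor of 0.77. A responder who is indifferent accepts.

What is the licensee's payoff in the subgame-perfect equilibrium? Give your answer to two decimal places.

Work backward from the last round.
Round 5 (the licensor proposes): the licensee gets 14 if talks fail, so the licensor offers 14 and keeps 86.
Round 4 (the licensee proposes): the licensor can get 86 next round, worth 0.77 × 86 = 66.22 now; the licensee offers that and keeps 33.78.
Round 3 (the licensor proposes): the licensee can get 33.78 next round, worth 0.77 × 33.78 = 26.0106 now, so the licensor offers 26.0106, keeping 73.9894.
Round 2 (the licensee proposes): the licensor can get 73.9894 next round, worth 0.77 × 73.9894 = 56.971838 now, so the licensee offers 56.971838, keeping 43.028162.
Round 1 (the licensor proposes): the licensee can get 43.028162 next round, worth 0.77 × 43.028162 = 33.13168474 now. The licensor offers 33.13168474 and keeps 100 − 33.13168474 = 66.86831526.

33.13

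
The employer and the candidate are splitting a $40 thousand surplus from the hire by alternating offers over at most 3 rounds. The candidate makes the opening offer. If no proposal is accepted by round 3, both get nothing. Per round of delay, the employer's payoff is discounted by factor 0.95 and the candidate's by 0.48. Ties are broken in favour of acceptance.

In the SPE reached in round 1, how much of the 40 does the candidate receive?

Round 3 (the candidate proposes): rejection yields 0 for the employer; the candidate offers 0 and keeps 40.
Round 2 (the employer proposes): the candidate can get 40 next round, worth 0.48 × 40 = 19.2 now; the employer offers that and keeps 20.8.
Round 1 (the candidate proposes): the employer can get 20.8 next round, worth 0.95 × 20.8 = 19.76 now; the candidate offers that and keeps 20.24.

20.24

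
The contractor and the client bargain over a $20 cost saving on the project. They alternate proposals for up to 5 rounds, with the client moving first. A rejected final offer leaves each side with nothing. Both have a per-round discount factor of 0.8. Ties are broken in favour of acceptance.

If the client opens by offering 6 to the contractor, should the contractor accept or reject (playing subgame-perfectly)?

Accept

Round 5 (the client proposes): the contractor will accept anything ≥ 0, so the client offers 0 and keeps 20.
Round 4 (the contractor proposes): the client can get 20 next round, worth 0.8 × 20 = 16 now; the contractor offers that and keeps 4.
Round 3 (the client proposes): the contractor can get 4 next round, worth 0.8 × 4 = 3.2 now, so the client offers 3.2, keeping 16.8.
Round 2 (the contractor proposes): the client can get 16.8 next round, worth 0.8 × 16.8 = 13.44 now; the contractor offers that and keeps 6.56.
So by rejecting in round 1, the contractor gets 6.56 next round, worth 0.8 × 6.56 = 5.248 now.
Offer 6 ≥ 5.248, so the contractor accepts.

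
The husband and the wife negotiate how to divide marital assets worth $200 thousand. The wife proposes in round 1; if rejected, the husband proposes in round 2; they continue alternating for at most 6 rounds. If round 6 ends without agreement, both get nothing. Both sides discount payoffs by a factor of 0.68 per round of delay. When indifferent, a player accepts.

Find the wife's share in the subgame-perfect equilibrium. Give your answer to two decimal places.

Round 6 (the husband proposes): rejection yields 0 for the wife; the husband offers 0 and keeps 200.
Round 5 (the wife proposes): the husband can get 200 next round, worth 0.68 × 200 = 136 now, so the wife offers 136, keeping 64.
Round 4 (the husband proposes): the wife can get 64 next round, worth 0.68 × 64 = 43.52 now, so the husband offers 43.52, keeping 156.48.
Round 3 (the wife proposes): the husband can get 156.48 next round, worth 0.68 × 156.48 = 106.4064 now. The wife offers 106.4064 and keeps 200 − 106.4064 = 93.5936.
Round 2 (the husband proposes): the wife can get 93.5936 next round, worth 0.68 × 93.5936 = 63.643648 now. The husband offers 63.643648 and keeps 200 − 63.643648 = 136.356352.
Round 1 (the wife proposes): the husband can get 136.356352 next round, worth 0.68 × 136.356352 = 92.72231936 now, so the wife offers 92.72231936, keeping 107.27768064.

107.28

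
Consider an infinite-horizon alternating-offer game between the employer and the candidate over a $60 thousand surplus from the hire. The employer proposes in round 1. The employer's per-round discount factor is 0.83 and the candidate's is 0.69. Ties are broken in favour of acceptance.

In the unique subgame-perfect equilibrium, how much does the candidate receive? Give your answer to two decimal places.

16.47

Let x be the employer's share when the employer proposes and y be the candidate's share when the candidate proposes.
The candidate accepts iff offered ≥ 0.69·y, so x = 60 − 0.69y. Symmetrically y = 60 − 0.83x.
Substituting: x = 60 − 0.69(60 − 0.83x), giving x(1 − 0.83·0.69) = 60(1 − 0.69).
So x = 60 × 0.31 / 0.4273 ≈ 43.5291, and the candidate receives 60 − x ≈ 16.4709.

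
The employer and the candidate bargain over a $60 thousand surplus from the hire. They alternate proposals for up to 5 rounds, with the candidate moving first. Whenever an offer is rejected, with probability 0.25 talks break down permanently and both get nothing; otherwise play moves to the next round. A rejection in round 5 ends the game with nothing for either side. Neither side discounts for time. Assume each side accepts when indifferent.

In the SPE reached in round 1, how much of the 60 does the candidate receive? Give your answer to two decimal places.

42.42

Round 5 (the candidate proposes): rejection yields 0 for the employer; the candidate offers 0 and keeps 60.
Round 4 (the employer proposes): rejecting gives the candidate an expected 0.75 × 60 = 45. The employer offers 45 and keeps 60 − 45 = 15.
Round 3 (the candidate proposes): rejecting gives the employer an expected 0.75 × 15 = 11.25; the candidate offers that and keeps 48.75.
Round 2 (the employer proposes): rejecting gives the candidate an expected 0.75 × 48.75 = 36.5625, so the employer offers 36.5625, keeping 23.4375.
Round 1 (the candidate proposes): rejecting gives the employer an expected 0.75 × 23.4375 = 17.578125; the candidate offers that and keeps 42.421875.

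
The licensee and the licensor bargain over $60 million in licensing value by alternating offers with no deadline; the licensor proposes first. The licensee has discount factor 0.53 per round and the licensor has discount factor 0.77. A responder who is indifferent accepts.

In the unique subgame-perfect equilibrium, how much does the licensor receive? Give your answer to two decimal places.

In a stationary SPE each proposer offers the other exactly their discounted continuation value.
If the licensor keeps x when proposing and the licensee keeps y when proposing, then x = 60 − 0.53y and y = 60 − 0.77x.
Solving: x = 60(1 − 0.53) / (1 − 0.77·0.53) = 28.2 / 0.5919 ≈ 47.6432.
The licensee gets 60 − 47.6432 ≈ 12.3568.

47.64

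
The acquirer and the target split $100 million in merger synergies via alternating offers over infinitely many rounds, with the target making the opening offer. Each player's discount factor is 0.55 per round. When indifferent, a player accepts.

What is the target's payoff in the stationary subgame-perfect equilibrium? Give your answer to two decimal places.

64.52

Let x be the target's share when the target proposes and y be the acquirer's share when the acquirer proposes.
The acquirer accepts iff offered ≥ 0.55·y, so x = 100 − 0.55y. Symmetrically y = 100 − 0.55x.
Substituting: x = 100 − 0.55(100 − 0.55x), giving x(1 − 0.55·0.55) = 100(1 − 0.55).
So x = 100 × 0.45 / 0.6975 ≈ 64.5161, and the acquirer receives 100 − x ≈ 35.4839.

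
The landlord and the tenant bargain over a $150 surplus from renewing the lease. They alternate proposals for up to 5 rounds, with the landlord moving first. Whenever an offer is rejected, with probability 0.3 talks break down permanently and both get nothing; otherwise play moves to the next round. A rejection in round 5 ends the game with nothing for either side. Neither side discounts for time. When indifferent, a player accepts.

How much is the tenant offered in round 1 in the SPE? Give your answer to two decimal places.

46.94

Round 5 (the landlord proposes): rejection yields 0 for the tenant; the landlord offers 0 and keeps 150.
Round 4 (the tenant proposes): rejecting gives the landlord an expected 0.7 × 150 = 105; the tenant offers that and keeps 45.
Round 3 (the landlord proposes): rejecting gives the tenant an expected 0.7 × 45 = 31.5. The landlord offers 31.5 and keeps 150 − 31.5 = 118.5.
Round 2 (the tenant proposes): rejecting gives the landlord an expected 0.7 × 118.5 = 82.95. The tenant offers 82.95 and keeps 150 − 82.95 = 67.05.
Round 1 (the landlord proposes): rejecting gives the tenant an expected 0.7 × 67.05 = 46.935; the landlord offers that and keeps 103.065.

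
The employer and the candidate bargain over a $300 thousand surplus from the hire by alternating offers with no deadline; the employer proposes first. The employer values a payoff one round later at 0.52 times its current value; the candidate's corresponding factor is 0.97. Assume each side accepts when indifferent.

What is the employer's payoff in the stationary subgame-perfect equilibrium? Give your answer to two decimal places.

18.16

When the employer proposes, the candidate accepts any offer worth at least 0.97 times what the candidate would get by proposing next round; and vice versa.
This gives x = 300 − 0.97y and y = 300 − 0.52x, where x and y are each side's share when it proposes.
Hence (1 − 0.97·0.52)x = 300(1 − 0.97), i.e. 0.4956·x = 9.
x ≈ 18.1598; the candidate's share is 300 − x ≈ 281.8402.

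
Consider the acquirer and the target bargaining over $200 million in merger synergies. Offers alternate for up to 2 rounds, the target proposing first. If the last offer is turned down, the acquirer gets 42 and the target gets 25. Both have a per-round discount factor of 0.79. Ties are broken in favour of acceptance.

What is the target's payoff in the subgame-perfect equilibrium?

61.75

Round 2 (the acquirer proposes): the target gets 25 if talks fail, so the acquirer offers 25 and keeps 175.
Round 1 (the target proposes): the acquirer can get 175 next round, worth 0.79 × 175 = 138.25 now, so the target offers 138.25, keeping 61.75.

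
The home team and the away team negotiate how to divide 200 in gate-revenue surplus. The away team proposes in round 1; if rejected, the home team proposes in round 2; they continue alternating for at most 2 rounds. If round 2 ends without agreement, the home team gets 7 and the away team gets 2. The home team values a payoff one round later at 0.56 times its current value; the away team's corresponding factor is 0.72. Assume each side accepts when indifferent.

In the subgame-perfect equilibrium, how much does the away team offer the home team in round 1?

By backward induction:
Round 2 (the home team proposes): the away team gets 2 if talks fail, so the home team offers 2 and keeps 198.
Round 1 (the away team proposes): the home team can get 198 next round, worth 0.56 × 198 = 110.88 now, so the away team offers 110.88, keeping 89.12.

110.88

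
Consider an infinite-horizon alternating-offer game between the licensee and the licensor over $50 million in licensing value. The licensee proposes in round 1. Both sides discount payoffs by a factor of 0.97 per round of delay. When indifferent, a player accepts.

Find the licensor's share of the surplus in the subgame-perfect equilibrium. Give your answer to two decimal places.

Let x be the licensee's share when the licensee proposes and y be the licensor's share when the licensor proposes.
The licensor accepts iff offered ≥ 0.97·y, so x = 50 − 0.97y. Symmetrically y = 50 − 0.97x.
Substituting: x = 50 − 0.97(50 − 0.97x), giving x(1 − 0.97·0.97) = 50(1 − 0.97).
So x = 50 × 0.03 / 0.0591 ≈ 25.3807, and the licensor receives 50 − x ≈ 24.6193.

24.62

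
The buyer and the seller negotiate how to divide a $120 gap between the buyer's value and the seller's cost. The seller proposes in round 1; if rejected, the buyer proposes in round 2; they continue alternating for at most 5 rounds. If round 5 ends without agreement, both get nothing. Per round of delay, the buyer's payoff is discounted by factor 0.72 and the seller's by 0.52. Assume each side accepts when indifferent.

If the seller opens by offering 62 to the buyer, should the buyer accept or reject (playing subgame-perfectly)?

Round 5 (the seller proposes): rejection yields 0 for the buyer; the seller offers 0 and keeps 120.
Round 4 (the buyer proposes): the seller can get 120 next round, worth 0.52 × 120 = 62.4 now; the buyer offers that and keeps 57.6.
Round 3 (the seller proposes): the buyer can get 57.6 next round, worth 0.72 × 57.6 = 41.472 now, so the seller offers 41.472, keeping 78.528.
Round 2 (the buyer proposes): the seller can get 78.528 next round, worth 0.52 × 78.528 = 40.83456 now; the buyer offers that and keeps 79.16544.
So by rejecting in round 1, the buyer gets 79.16544 next round, worth 0.72 × 79.16544 = 56.9991168 now.
Offer 62 ≥ 56.9991168, so the buyer accepts.

Accept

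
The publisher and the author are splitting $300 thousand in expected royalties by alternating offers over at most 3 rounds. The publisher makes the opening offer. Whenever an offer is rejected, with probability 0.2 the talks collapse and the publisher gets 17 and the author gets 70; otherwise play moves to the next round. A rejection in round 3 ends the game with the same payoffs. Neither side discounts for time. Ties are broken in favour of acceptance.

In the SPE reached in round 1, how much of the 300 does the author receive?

104.08

Round 3 (the publisher proposes): the author gets 70 if talks fail, so the publisher offers 70 and keeps 230.
Round 2 (the author proposes): rejecting gives the publisher an expected 0.8 × 230 + 0.2 × 17 = 187.4, so the author offers 187.4, keeping 112.6.
Round 1 (the publisher proposes): rejecting gives the author an expected 0.8 × 112.6 + 0.2 × 70 = 104.08. The publisher offers 104.08 and keeps 300 − 104.08 = 195.92.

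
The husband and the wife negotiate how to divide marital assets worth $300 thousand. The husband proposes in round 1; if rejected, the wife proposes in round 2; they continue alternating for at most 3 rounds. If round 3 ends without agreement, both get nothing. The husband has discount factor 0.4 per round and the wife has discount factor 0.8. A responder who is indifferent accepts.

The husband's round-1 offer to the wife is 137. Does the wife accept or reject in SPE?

Reject

Round 3 (the husband proposes): the wife will accept anything ≥ 0, so the husband offers 0 and keeps 300.
Round 2 (the wife proposes): the husband can get 300 next round, worth 0.4 × 300 = 120 now; the wife offers that and keeps 180.
So by rejecting in round 1, the wife gets 180 next round, worth 0.8 × 180 = 144 now.
Offer 137 < 144, so the wife rejects.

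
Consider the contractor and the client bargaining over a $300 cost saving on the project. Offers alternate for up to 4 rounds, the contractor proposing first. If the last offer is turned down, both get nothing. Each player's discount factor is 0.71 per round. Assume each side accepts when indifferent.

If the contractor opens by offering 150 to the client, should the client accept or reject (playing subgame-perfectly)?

Work out the client's continuation value if the offer is rejected.
Round 4 (the client proposes): the contractor will accept anything ≥ 0, so the client offers 0 and keeps 300.
Round 3 (the contractor proposes): the client can get 300 next round, worth 0.71 × 300 = 213 now; the contractor offers that and keeps 87.
Round 2 (the client proposes): the contractor can get 87 next round, worth 0.71 × 87 = 61.77 now. The client offers 61.77 and keeps 300 − 61.77 = 238.23.
So by rejecting in round 1, the client gets 238.23 next round, worth 0.71 × 238.23 = 169.1433 now.
Offer 150 < 169.1433, so the client rejects.

Reject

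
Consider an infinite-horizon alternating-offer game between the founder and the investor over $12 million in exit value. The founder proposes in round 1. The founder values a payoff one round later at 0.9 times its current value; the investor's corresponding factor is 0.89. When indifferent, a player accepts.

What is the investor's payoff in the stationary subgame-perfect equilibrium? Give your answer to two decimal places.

Let x be the founder's share when the founder proposes and y be the investor's share when the investor proposes.
The investor accepts iff offered ≥ 0.89·y, so x = 12 − 0.89y. Symmetrically y = 12 − 0.9x.
Substituting: x = 12 − 0.89(12 − 0.9x), giving x(1 − 0.9·0.89) = 12(1 − 0.89).
So x = 12 × 0.11 / 0.199 ≈ 6.6332, and the investor receives 12 − x ≈ 5.3668.

5.37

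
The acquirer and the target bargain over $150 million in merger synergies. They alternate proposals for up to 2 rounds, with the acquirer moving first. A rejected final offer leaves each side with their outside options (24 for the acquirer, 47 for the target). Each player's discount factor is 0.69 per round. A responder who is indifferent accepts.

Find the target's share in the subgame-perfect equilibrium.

86.94

Round 2 (the target proposes): the acquirer gets 24 if talks fail, so the target offers 24 and keeps 126.
Round 1 (the acquirer proposes): the target can get 126 next round, worth 0.69 × 126 = 86.94 now; the acquirer offers that and keeps 63.06.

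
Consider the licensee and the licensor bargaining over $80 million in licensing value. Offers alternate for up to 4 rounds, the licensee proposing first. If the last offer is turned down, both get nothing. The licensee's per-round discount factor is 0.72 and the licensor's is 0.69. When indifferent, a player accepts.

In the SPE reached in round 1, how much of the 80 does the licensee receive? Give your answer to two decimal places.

Solve by backward induction from round 4.
Round 4 (the licensor proposes): the licensee will accept anything ≥ 0, so the licensor offers 0 and keeps 80.
Round 3 (the licensee proposes): the licensor can get 80 next round, worth 0.69 × 80 = 55.2 now. The licensee offers 55.2 and keeps 80 − 55.2 = 24.8.
Round 2 (the licensor proposes): the licensee can get 24.8 next round, worth 0.72 × 24.8 = 17.856 now. The licensor offers 17.856 and keeps 80 − 17.856 = 62.144.
Round 1 (the licensee proposes): the licensor can get 62.144 next round, worth 0.69 × 62.144 = 42.87936 now; the licensee offers that and keeps 37.12064.

37.12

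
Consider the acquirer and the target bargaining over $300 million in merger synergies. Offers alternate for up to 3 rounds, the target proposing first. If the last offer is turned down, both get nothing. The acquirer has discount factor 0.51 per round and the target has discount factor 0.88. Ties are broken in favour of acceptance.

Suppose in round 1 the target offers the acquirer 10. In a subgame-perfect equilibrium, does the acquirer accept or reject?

Reject

Round 3 (the target proposes): rejection yields 0 for the acquirer; the target offers 0 and keeps 300.
Round 2 (the acquirer proposes): the target can get 300 next round, worth 0.88 × 300 = 264 now, so the acquirer offers 264, keeping 36.
So by rejecting in round 1, the acquirer gets 36 next round, worth 0.51 × 36 = 18.36 now.
Offer 10 < 18.36, so the acquirer rejects.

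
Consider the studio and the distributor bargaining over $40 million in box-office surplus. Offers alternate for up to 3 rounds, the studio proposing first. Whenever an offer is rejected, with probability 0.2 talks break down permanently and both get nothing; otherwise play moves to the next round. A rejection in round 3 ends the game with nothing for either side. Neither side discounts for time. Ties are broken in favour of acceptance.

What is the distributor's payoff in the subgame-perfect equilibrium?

6.4

Round 3 (the studio proposes): rejection yields 0 for the distributor; the studio offers 0 and keeps 40.
Round 2 (the distributor proposes): rejecting gives the studio an expected 0.8 × 40 = 32; the distributor offers that and keeps 8.
Round 1 (the studio proposes): rejecting gives the distributor an expected 0.8 × 8 = 6.4, so the studio offers 6.4, keeping 33.6.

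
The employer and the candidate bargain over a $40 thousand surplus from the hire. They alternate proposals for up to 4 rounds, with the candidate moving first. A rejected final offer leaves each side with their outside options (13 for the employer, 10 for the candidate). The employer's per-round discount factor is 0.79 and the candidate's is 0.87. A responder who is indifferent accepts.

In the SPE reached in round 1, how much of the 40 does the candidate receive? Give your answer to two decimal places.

Round 4 (the employer proposes): the candidate gets 10 if talks fail, so the employer offers 10 and keeps 30.
Round 3 (the candidate proposes): the employer can get 30 next round, worth 0.79 × 30 = 23.7 now. The candidate offers 23.7 and keeps 40 − 23.7 = 16.3.
Round 2 (the employer proposes): the candidate can get 16.3 next round, worth 0.87 × 16.3 = 14.181 now. The employer offers 14.181 and keeps 40 − 14.181 = 25.819.
Round 1 (the candidate proposes): the employer can get 25.819 next round, worth 0.79 × 25.819 = 20.39701 now. The candidate offers 20.39701 and keeps 40 − 20.39701 = 19.60299.

19.60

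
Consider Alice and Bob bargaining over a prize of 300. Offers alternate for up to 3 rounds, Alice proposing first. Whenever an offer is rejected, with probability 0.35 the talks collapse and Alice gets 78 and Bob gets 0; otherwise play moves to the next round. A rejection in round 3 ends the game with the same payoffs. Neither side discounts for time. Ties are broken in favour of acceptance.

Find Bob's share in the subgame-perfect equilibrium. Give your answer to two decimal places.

Round 3 (Alice proposes): Bob will accept anything ≥ 0, so Alice offers 0 and keeps 300.
Round 2 (Bob proposes): rejecting gives Alice an expected 0.65 × 300 + 0.35 × 78 = 222.3. Bob offers 222.3 and keeps 300 − 222.3 = 77.7.
Round 1 (Alice proposes): rejecting gives Bob an expected 0.65 × 77.7 = 50.505, so Alice offers 50.505, keeping 249.495.

50.51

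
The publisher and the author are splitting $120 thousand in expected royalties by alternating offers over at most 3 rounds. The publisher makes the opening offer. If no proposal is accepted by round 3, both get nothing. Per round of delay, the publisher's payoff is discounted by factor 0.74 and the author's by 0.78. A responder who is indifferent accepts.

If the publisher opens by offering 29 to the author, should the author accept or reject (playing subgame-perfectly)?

Accept

Round 3 (the publisher proposes): rejection yields 0 for the author; the publisher offers 0 and keeps 120.
Round 2 (the author proposes): the publisher can get 120 next round, worth 0.74 × 120 = 88.8 now, so the author offers 88.8, keeping 31.2.
So by rejecting in round 1, the author gets 31.2 next round, worth 0.78 × 31.2 = 24.336 now.
Offer 29 ≥ 24.336, so the author accepts.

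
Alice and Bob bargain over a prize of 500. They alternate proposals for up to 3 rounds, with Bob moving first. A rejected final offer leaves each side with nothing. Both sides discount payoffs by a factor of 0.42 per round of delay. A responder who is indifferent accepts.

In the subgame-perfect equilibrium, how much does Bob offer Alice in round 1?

Work backward from the last round.
Round 3 (Bob proposes): Alice will accept anything ≥ 0, so Bob offers 0 and keeps 500.
Round 2 (Alice proposes): Bob can get 500 next round, worth 0.42 × 500 = 210 now. Alice offers 210 and keeps 500 − 210 = 290.
Round 1 (Bob proposes): Alice can get 290 next round, worth 0.42 × 290 = 121.8 now. Bob offers 121.8 and keeps 500 − 121.8 = 378.2.

121.8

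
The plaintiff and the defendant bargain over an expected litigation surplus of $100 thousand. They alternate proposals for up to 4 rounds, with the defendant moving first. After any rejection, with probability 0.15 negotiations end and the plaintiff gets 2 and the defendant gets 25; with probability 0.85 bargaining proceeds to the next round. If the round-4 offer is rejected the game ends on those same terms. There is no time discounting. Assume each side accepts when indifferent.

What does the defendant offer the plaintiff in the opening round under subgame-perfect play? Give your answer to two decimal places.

56.14

By backward induction:
Round 4 (the plaintiff proposes): the defendant gets 25 if talks fail, so the plaintiff offers 25 and keeps 75.
Round 3 (the defendant proposes): rejecting gives the plaintiff an expected 0.85 × 75 + 0.15 × 2 = 64.05; the defendant offers that and keeps 35.95.
Round 2 (the plaintiff proposes): rejecting gives the defendant an expected 0.85 × 35.95 + 0.15 × 25 = 34.3075, so the plaintiff offers 34.3075, keeping 65.6925.
Round 1 (the defendant proposes): rejecting gives the plaintiff an expected 0.85 × 65.6925 + 0.15 × 2 = 56.138625; the defendant offers that and keeps 43.861375.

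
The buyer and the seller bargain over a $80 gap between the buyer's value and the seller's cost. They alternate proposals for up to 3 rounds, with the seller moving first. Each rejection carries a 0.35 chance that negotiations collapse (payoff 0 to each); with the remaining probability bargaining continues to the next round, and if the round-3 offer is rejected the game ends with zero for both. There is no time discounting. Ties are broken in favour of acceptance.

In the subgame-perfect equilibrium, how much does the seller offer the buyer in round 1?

18.2

Round 3 (the seller proposes): the buyer will accept anything ≥ 0, so the seller offers 0 and keeps 80.
Round 2 (the buyer proposes): rejecting gives the seller an expected 0.65 × 80 = 52. The buyer offers 52 and keeps 80 − 52 = 28.
Round 1 (the seller proposes): rejecting gives the buyer an expected 0.65 × 28 = 18.2, so the seller offers 18.2, keeping 61.8.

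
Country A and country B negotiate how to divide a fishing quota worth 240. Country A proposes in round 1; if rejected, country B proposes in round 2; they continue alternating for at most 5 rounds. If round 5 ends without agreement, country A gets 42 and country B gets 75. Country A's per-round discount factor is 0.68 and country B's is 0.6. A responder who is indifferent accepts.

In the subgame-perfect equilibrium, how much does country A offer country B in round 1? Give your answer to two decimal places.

Round 5 (country A proposes): country B gets 75 if talks fail, so country A offers 75 and keeps 165.
Round 4 (country B proposes): country A can get 165 next round, worth 0.68 × 165 = 112.2 now, so country B offers 112.2, keeping 127.8.
Round 3 (country A proposes): country B can get 127.8 next round, worth 0.6 × 127.8 = 76.68 now, so country A offers 76.68, keeping 163.32.
Round 2 (country B proposes): country A can get 163.32 next round, worth 0.68 × 163.32 = 111.0576 now; country B offers that and keeps 128.9424.
Round 1 (country A proposes): country B can get 128.9424 next round, worth 0.6 × 128.9424 = 77.36544 now; country A offers that and keeps 162.63456.

77.37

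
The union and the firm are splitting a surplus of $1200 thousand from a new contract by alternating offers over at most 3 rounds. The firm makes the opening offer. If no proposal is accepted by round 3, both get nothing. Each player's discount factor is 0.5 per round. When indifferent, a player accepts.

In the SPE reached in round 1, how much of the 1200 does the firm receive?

By backward induction:
Round 3 (the firm proposes): rejection yields 0 for the union; the firm offers 0 and keeps 1200.
Round 2 (the union proposes): the firm can get 1200 next round, worth 0.5 × 1200 = 600 now. The union offers 600 and keeps 1200 − 600 = 600.
Round 1 (the firm proposes): the union can get 600 next round, worth 0.5 × 600 = 300 now. The firm offers 300 and keeps 1200 − 300 = 900.

900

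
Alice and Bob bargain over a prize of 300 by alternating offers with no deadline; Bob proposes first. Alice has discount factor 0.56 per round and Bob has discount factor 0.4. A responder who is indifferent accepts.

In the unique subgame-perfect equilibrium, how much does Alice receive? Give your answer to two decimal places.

In a stationary SPE each proposer offers the other exactly their discounted continuation value.
If Bob keeps x when proposing and Alice keeps y when proposing, then x = 300 − 0.56y and y = 300 − 0.4x.
Solving: x = 300(1 − 0.56) / (1 − 0.4·0.56) = 132 / 0.776 ≈ 170.1031.
Alice gets 300 − 170.1031 ≈ 129.8969.

129.90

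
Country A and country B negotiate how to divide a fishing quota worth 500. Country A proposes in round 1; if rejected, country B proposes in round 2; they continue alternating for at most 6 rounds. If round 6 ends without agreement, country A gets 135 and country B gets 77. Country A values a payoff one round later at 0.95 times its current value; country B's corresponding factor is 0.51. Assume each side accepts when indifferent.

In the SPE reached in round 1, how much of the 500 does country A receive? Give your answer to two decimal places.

437.38

Round 6 (country B proposes): country A gets 135 if talks fail, so country B offers 135 and keeps 365.
Round 5 (country A proposes): country B can get 365 next round, worth 0.51 × 365 = 186.15 now; country A offers that and keeps 313.85.
Round 4 (country B proposes): country A can get 313.85 next round, worth 0.95 × 313.85 = 298.1575 now, so country B offers 298.1575, keeping 201.8425.
Round 3 (country A proposes): country B can get 201.8425 next round, worth 0.51 × 201.8425 = 102.939675 now, so country A offers 102.939675, keeping 397.060325.
Round 2 (country B proposes): country A can get 397.060325 next round, worth 0.95 × 397.060325 = 377.20730875 now, so country B offers 377.20730875, keeping 122.79269125.
Round 1 (country A proposes): country B can get 122.79269125 next round, worth 0.51 × 122.79269125 = 62.6242725375 now, so country A offers 62.6242725375, keeping 437.3757274625.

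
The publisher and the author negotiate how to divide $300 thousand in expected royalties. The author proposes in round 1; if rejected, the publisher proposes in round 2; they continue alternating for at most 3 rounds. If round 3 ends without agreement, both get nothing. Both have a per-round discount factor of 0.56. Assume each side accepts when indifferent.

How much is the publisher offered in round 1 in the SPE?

By backward induction:
Round 3 (the author proposes): the publisher will accept anything ≥ 0, so the author offers 0 and keeps 300.
Round 2 (the publisher proposes): the author can get 300 next round, worth 0.56 × 300 = 168 now. The publisher offers 168 and keeps 300 − 168 = 132.
Round 1 (the author proposes): the publisher can get 132 next round, worth 0.56 × 132 = 73.92 now, so the author offers 73.92, keeping 226.08.

73.92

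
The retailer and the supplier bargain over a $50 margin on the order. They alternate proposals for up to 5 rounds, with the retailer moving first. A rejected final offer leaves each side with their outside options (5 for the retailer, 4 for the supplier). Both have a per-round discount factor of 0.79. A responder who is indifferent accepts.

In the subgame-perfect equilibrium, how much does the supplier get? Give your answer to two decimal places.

15.03

Work backward from the last round.
Round 5 (the retailer proposes): the supplier gets 4 if talks fail, so the retailer offers 4 and keeps 46.
Round 4 (the supplier proposes): the retailer can get 46 next round, worth 0.79 × 46 = 36.34 now; the supplier offers that and keeps 13.66.
Round 3 (the retailer proposes): the supplier can get 13.66 next round, worth 0.79 × 13.66 = 10.7914 now. The retailer offers 10.7914 and keeps 50 − 10.7914 = 39.2086.
Round 2 (the supplier proposes): the retailer can get 39.2086 next round, worth 0.79 × 39.2086 = 30.974794 now. The supplier offers 30.974794 and keeps 50 − 30.974794 = 19.025206.
Round 1 (the retailer proposes): the supplier can get 19.025206 next round, worth 0.79 × 19.025206 = 15.02991274 now; the retailer offers that and keeps 34.97008726.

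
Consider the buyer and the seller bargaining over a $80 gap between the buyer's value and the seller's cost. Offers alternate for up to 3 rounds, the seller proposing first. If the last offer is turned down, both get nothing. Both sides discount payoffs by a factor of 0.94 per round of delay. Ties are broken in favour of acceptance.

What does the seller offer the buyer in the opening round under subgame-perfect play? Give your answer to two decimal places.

4.51

Round 3 (the seller proposes): the buyer will accept anything ≥ 0, so the seller offers 0 and keeps 80.
Round 2 (the buyer proposes): the seller can get 80 next round, worth 0.94 × 80 = 75.2 now, so the buyer offers 75.2, keeping 4.8.
Round 1 (the seller proposes): the buyer can get 4.8 next round, worth 0.94 × 4.8 = 4.512 now. The seller offers 4.512 and keeps 80 − 4.512 = 75.488.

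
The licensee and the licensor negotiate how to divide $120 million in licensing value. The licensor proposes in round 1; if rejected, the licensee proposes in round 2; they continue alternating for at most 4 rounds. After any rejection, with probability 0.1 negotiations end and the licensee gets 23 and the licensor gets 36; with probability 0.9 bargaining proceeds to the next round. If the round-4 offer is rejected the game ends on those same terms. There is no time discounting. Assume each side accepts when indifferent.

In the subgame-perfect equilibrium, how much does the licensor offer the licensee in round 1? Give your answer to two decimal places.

Round 4 (the licensee proposes): the licensor gets 36 if talks fail, so the licensee offers 36 and keeps 84.
Round 3 (the licensor proposes): rejecting gives the licensee an expected 0.9 × 84 + 0.1 × 23 = 77.9. The licensor offers 77.9 and keeps 120 − 77.9 = 42.1.
Round 2 (the licensee proposes): rejecting gives the licensor an expected 0.9 × 42.1 + 0.1 × 36 = 41.49, so the licensee offers 41.49, keeping 78.51.
Round 1 (the licensor proposes): rejecting gives the licensee an expected 0.9 × 78.51 + 0.1 × 23 = 72.959; the licensor offers that and keeps 47.041.

72.96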